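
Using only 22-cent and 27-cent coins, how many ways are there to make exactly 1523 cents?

Need nonnegative integers with 22j + 27k = 1523.
gcd(22, 27) = 1, and 22·(-11) + 27·(9) = 1.
So (j₀, k₀) = (-16753, 13707); general j = -16753 + 27t, k = 13707 - 22t.
j ≥ 0 ⇒ t ≥ 621; k ≥ 0 ⇒ t ≤ 623. That's 3 values of t.

3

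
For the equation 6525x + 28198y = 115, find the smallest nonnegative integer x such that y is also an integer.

18561

gcd(28198, 6525):
  28198 = 4*6525 + 2098
  6525 = 3*2098 + 231
  2098 = 9*231 + 19
  231 = 12*19 + 3
  19 = 6*3 + 1
  3 = 3*1
so gcd(28198, 6525) = 1.
1 divides 115, so solutions exist.
Back-substitute for Bézout coefficients:
  1 = 19 - 6*3
  ... = 6525*(-8911) + 28198*(2062)
Scale by 115/1 = 115: (x₀, y₀) = (-1024765, 237130).
General solution: x = -1024765 + 28198t, y = 237130 - 6525t for integer t.
x ≥ 0: smallest is -1024765 mod 28198 = 18561 (at t = 37), with y = -4295.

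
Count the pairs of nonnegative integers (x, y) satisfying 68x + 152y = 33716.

13

gcd(152, 68) = 4.
By Bézout, 68·(9) + 152·(-4) = 4.
One solution: (13, 216).
General: x = 13 + 38t, y = 216 - 17t.
x ≥ 0 ⇒ t ≥ 0; y ≥ 0 ⇒ t ≤ 12. So t ∈ [0, 12]: 13 solutions.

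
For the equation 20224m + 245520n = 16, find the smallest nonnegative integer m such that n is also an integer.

gcd(245520, 20224) = 16.
16 divides 16, so solutions exist.
By Bézout, 20224×(7369) + 245520×(-607) = 16.
Scale by 16/16 = 1: (m₀, n₀) = (7369, -607).
General solution: m = 7369 + 15345t, n = -607 - 1264t for integer t.
m ≥ 0: smallest is 7369 mod 15345 = 7369 (at t = 0), with n = -607.

7369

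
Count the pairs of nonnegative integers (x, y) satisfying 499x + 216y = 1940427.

18

gcd(499, 216) = 1  (499 = 2·216 + 67, 216 = 3·67 + 15, 67 = 4·15 + 7, 15 = 2·7 + 1, 7 = 7·1).
Back-substituting, 499·(-29) + 216·(67) = 1.
Scale by 1940427: one solution is (-56272383, 130008609). Reduce x mod 216: (153, 8630).
General: x = 153 + 216t, y = 8630 - 499t.
x ≥ 0 ⇒ t ≥ 0; y ≥ 0 ⇒ t ≤ 17. So t ∈ [0, 17]: 18 solutions.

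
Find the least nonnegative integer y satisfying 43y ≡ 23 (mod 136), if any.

gcd(136, 43) = 1.
1 divides 23, so solutions exist.
By Bézout, 43×(19) + 136×(-6) = 1.
So 43×(19) ≡ 1 (mod 136); multiply by 23: y ≡ 437 (mod 136).
Smallest nonnegative: y = 437 mod 136 = 29.

29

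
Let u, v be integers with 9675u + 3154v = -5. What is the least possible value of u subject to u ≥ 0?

gcd(9675, 3154):
  9675 = 3*3154 + 213
  3154 = 14*213 + 172
  213 = 1*172 + 41
  172 = 4*41 + 8
  41 = 5*8 + 1
  8 = 8*1
so gcd(9675, 3154) = 1.
1 divides -5, so solutions exist.
Back-substitute for Bézout coefficients:
  1 = 41 - 5*8
  ... = 9675*(385) + 3154*(-1181)
Scale by -5/1 = -5: (u₀, v₀) = (-1925, 5905).
General solution: u = -1925 + 3154t, v = 5905 - 9675t for integer t.
u ≥ 0: smallest is -1925 mod 3154 = 1229 (at t = 1), with v = -3770.

1229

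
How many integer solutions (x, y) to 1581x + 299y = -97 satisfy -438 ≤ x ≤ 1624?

7

gcd(1581, 299):
  1581 = 5·299 + 86
  299 = 3·86 + 41
  86 = 2·41 + 4
  41 = 10·4 + 1
  4 = 4·1
so gcd(1581, 299) = 1.
Back-substitute for Bézout coefficients:
  1 = 41 - 10·4
  ... = 1581·(-73) + 299·(386)
Scale by -97: particular solution (7081, -37442); reduce x mod 299: (204, -1079).
General solution: x = 204 + 299t, y = -1079 - 1581t for integer t.
-438 ≤ 204 + 299t ≤ 1624 gives t ∈ [-2, 4], which is 7 values.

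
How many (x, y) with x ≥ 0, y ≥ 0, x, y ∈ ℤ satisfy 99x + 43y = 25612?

6

gcd(99, 43):
  99 = 2*43 + 13
  43 = 3*13 + 4
  13 = 3*4 + 1
  4 = 4*1
so gcd(99, 43) = 1.
Back-substitute for Bézout coefficients:
  1 = 13 - 3*4
  ... = 99*(10) + 43*(-23)
Scale by 25612: one solution is (256120, -589076). Reduce x mod 43: (12, 568).
General: x = 12 + 43t, y = 568 - 99t.
x ≥ 0 ⇒ t ≥ 0; y ≥ 0 ⇒ t ≤ 5. So t ∈ [0, 5]: 6 solutions.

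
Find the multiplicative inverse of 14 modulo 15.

gcd(15, 14):
  15 = 1*14 + 1
  14 = 14*1
so gcd(15, 14) = 1.
Back-substitute for Bézout coefficients:
  1 = 15 - 1*14
  ... = 14*(-1) + 15*(1)
So 14*-1 ≡ 1 (mod 15), and -1 mod 15 = 14.

14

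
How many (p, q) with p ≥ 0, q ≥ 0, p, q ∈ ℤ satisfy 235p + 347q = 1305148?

16

gcd(347, 235) = 1.
By Bézout, 235·(158) + 347·(-107) = 1.
One solution: (306, 3554).
General: p = 306 + 347t, q = 3554 - 235t.
p ≥ 0 ⇒ t ≥ 0; q ≥ 0 ⇒ t ≤ 15. So t ∈ [0, 15]: 16 solutions.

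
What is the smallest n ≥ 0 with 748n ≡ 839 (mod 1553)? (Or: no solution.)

352

gcd(1553, 748) = 1  (1553 = 2·748 + 57, 748 = 13·57 + 7, 57 = 8·7 + 1, 7 = 7·1).
1 divides 839, so solutions exist.
Back-substituting, 748·(-218) + 1553·(105) = 1.
So 748·(-218) ≡ 1 (mod 1553); multiply by 839: n ≡ -182902 (mod 1553).
Smallest nonnegative: n = -182902 mod 1553 = 352.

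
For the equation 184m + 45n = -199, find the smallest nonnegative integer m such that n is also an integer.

gcd(184, 45) = 1.
1 divides -199, so solutions exist.
By Bézout, 184*(-11) + 45*(45) = 1.
Scale by -199/1 = -199: (m₀, n₀) = (2189, -8955).
General solution: m = 2189 + 45t, n = -8955 - 184t for integer t.
m ≥ 0: smallest is 2189 mod 45 = 29 (at t = -48), with n = -123.

29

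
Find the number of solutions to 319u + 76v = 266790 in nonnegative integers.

gcd(319, 76) = 1.
By Bézout, 319*(-5) + 76*(21) = 1.
One solution: (2, 3502).
General: u = 2 + 76t, v = 3502 - 319t.
u ≥ 0 ⇒ t ≥ 0; v ≥ 0 ⇒ t ≤ 10. So t ∈ [0, 10]: 11 solutions.

11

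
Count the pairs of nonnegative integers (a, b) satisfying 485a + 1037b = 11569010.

23

gcd(1037, 485) = 1  (1037 = 2*485 + 67, 485 = 7*67 + 16, 67 = 4*16 + 3, 16 = 5*3 + 1, 3 = 3*1).
Back-substituting, 485*(325) + 1037*(-152) = 1.
Scale by 11569010: one solution is (3759928250, -1758489520). Reduce a mod 1037: (612, 10870).
General: a = 612 + 1037t, b = 10870 - 485t.
a ≥ 0 ⇒ t ≥ 0; b ≥ 0 ⇒ t ≤ 22. So t ∈ [0, 22]: 23 solutions.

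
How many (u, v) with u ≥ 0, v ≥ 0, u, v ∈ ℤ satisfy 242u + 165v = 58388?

gcd(242, 165):
  242 = 1×165 + 77
  165 = 2×77 + 11
  77 = 7×11
so gcd(242, 165) = 11.
Back-substitute for Bézout coefficients:
  11 = 165 - 2×77
  ... = 242×(-2) + 165×(3)
Scale by 5308: one solution is (-10616, 15924). Reduce u mod 15: (4, 348).
General: u = 4 + 15t, v = 348 - 22t.
u ≥ 0 ⇒ t ≥ 0; v ≥ 0 ⇒ t ≤ 15. So t ∈ [0, 15]: 16 solutions.

16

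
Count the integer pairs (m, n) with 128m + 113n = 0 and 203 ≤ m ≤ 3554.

gcd(128, 113) = 1.
By Bézout, 128×(-15) + 113×(17) = 1.
Particular solution: (0, 0).
General solution: m = 0 + 113t, n = 0 - 128t for integer t.
203 ≤ 0 + 113t ≤ 3554 gives t ∈ [2, 31], which is 30 values.

30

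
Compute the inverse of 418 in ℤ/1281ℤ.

gcd(1281, 418) = 1  (1281 = 3·418 + 27, 418 = 15·27 + 13, 27 = 2·13 + 1, 13 = 13·1).
Back-substituting, 418·(-95) + 1281·(31) = 1.
So 418·-95 ≡ 1 (mod 1281), and -95 mod 1281 = 1186.

1186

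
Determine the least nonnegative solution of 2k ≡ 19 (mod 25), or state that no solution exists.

gcd(25, 2) = 1.
1 divides 19, so solutions exist.
By Bézout, 2×(-12) + 25×(1) = 1.
So 2×(-12) ≡ 1 (mod 25); multiply by 19: k ≡ -228 (mod 25).
Smallest nonnegative: k = -228 mod 25 = 22.

22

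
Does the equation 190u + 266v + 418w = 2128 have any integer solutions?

yes

gcd(266, 190):
  266 = 1·190 + 76
  190 = 2·76 + 38
  76 = 2·38
so gcd(266, 190) = 38.
gcd(38, 418) = 38.
38 divides 2128, so integer solutions exist.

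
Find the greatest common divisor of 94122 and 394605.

gcd(394605, 94122):
  394605 = 4×94122 + 18117
  94122 = 5×18117 + 3537
  18117 = 5×3537 + 432
  3537 = 8×432 + 81
  432 = 5×81 + 27
  81 = 3×27
so gcd(394605, 94122) = 27.

27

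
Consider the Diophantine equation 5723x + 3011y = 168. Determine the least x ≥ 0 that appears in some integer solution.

80

gcd(5723, 3011):
  5723 = 1·3011 + 2712
  3011 = 1·2712 + 299
  2712 = 9·299 + 21
  299 = 14·21 + 5
  21 = 4·5 + 1
  5 = 5·1
so gcd(5723, 3011) = 1.
1 divides 168, so solutions exist.
Back-substitute for Bézout coefficients:
  1 = 21 - 4·5
  ... = 5723·(574) + 3011·(-1091)
Scale by 168/1 = 168: (x₀, y₀) = (96432, -183288).
General solution: x = 96432 + 3011t, y = -183288 - 5723t for integer t.
x ≥ 0: smallest is 96432 mod 3011 = 80 (at t = -32), with y = -152.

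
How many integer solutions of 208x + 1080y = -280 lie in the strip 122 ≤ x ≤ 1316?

9

gcd(1080, 208) = 8  (1080 = 5·208 + 40, 208 = 5·40 + 8, 40 = 5·8).
Back-substituting, 208·(26) + 1080·(-5) = 8.
Scale by -35: particular solution (-910, 175); reduce x mod 135: (35, -7).
General solution: x = 35 + 135t, y = -7 - 26t for integer t.
122 ≤ 35 + 135t ≤ 1316 gives t ∈ [1, 9], which is 9 values.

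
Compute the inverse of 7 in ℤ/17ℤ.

gcd(17, 7) = 1  (17 = 2×7 + 3, 7 = 2×3 + 1, 3 = 3×1).
Back-substituting, 7×(5) + 17×(-2) = 1.
So 7×5 ≡ 1 (mod 17), and 5 mod 17 = 5.

5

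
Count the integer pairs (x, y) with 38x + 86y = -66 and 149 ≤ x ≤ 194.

gcd(86, 38) = 2.
By Bézout, 38*(-9) + 86*(4) = 2.
Particular solution: (39, -18).
General solution: x = 39 + 43t, y = -18 - 19t for integer t.
149 ≤ 39 + 43t ≤ 194 gives t ∈ [3, 3], which is 1 value.

1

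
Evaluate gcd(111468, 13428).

gcd(111468, 13428):
  111468 = 8×13428 + 4044
  13428 = 3×4044 + 1296
  4044 = 3×1296 + 156
  1296 = 8×156 + 48
  156 = 3×48 + 12
  48 = 4×12
so gcd(111468, 13428) = 12.

12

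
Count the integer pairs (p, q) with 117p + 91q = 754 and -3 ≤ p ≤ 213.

31

gcd(117, 91) = 13  (117 = 1*91 + 26, 91 = 3*26 + 13, 26 = 2*13).
Back-substituting, 117*(-3) + 91*(4) = 13.
Scale by 58: particular solution (-174, 232); reduce p mod 7: (1, 7).
General solution: p = 1 + 7t, q = 7 - 9t for integer t.
-3 ≤ 1 + 7t ≤ 213 gives t ∈ [0, 30], which is 31 values.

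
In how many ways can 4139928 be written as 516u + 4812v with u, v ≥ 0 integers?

gcd(4812, 516):
  4812 = 9·516 + 168
  516 = 3·168 + 12
  168 = 14·12
so gcd(4812, 516) = 12.
Back-substitute for Bézout coefficients:
  12 = 516 - 3·168
  ... = 516·(28) + 4812·(-3)
Scale by 344994: one solution is (9659832, -1034982). Reduce u mod 401: (143, 845).
General: u = 143 + 401t, v = 845 - 43t.
u ≥ 0 ⇒ t ≥ 0; v ≥ 0 ⇒ t ≤ 19. So t ∈ [0, 19]: 20 solutions.

20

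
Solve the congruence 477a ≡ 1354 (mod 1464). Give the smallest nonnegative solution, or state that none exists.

no solution

gcd(1464, 477) = 3  (1464 = 3*477 + 33, 477 = 14*33 + 15, 33 = 2*15 + 3, 15 = 5*3).
3 does not divide 1354, so the congruence has no solution.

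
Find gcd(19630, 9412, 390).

26

gcd(19630, 9412):
  19630 = 2·9412 + 806
  9412 = 11·806 + 546
  806 = 1·546 + 260
  546 = 2·260 + 26
  260 = 10·26
so gcd(19630, 9412) = 26.
gcd(26, 390) = 26.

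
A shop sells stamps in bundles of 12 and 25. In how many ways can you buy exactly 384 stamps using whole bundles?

Need nonnegative integers with 12j + 25k = 384.
gcd(12, 25) = 1, and 12·(-2) + 25·(1) = 1.
So (j₀, k₀) = (-768, 384); general j = -768 + 25t, k = 384 - 12t.
j ≥ 0 ⇒ t ≥ 31; k ≥ 0 ⇒ t ≤ 32. That's 2 values of t.

2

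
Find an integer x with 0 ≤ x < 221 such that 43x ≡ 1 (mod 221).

36

gcd(221, 43):
  221 = 5×43 + 6
  43 = 7×6 + 1
  6 = 6×1
so gcd(221, 43) = 1.
Back-substitute for Bézout coefficients:
  1 = 43 - 7×6
  ... = 43×(36) + 221×(-7)
So 43×36 ≡ 1 (mod 221), and 36 mod 221 = 36.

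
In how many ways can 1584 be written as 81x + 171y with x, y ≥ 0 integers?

1

gcd(171, 81) = 9.
By Bézout, 81×(-2) + 171×(1) = 9.
One solution: (9, 5).
General: x = 9 + 19t, y = 5 - 9t.
x ≥ 0 ⇒ t ≥ 0; y ≥ 0 ⇒ t ≤ 0. So t ∈ [0, 0]: 1 solution.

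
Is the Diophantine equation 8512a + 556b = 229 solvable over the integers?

gcd(8512, 556) = 4.
4 does not divide 229 (remainder 1), so no integer solutions.

no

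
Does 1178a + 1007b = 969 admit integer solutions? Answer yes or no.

gcd(1178, 1007):
  1178 = 1*1007 + 171
  1007 = 5*171 + 152
  171 = 1*152 + 19
  152 = 8*19
so gcd(1178, 1007) = 19.
19 divides 969, so integer solutions exist.

yes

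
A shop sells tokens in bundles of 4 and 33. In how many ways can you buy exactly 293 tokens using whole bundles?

2

Need nonnegative integers with 4j + 33k = 293.
gcd(4, 33) = 1, and 4·(-8) + 33·(1) = 1.
So (j₀, k₀) = (-2344, 293); general j = -2344 + 33t, k = 293 - 4t.
j ≥ 0 ⇒ t ≥ 72; k ≥ 0 ⇒ t ≤ 73. That's 2 values of t.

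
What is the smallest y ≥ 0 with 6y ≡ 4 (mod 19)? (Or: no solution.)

gcd(19, 6) = 1  (19 = 3·6 + 1, 6 = 6·1).
1 divides 4, so solutions exist.
Back-substituting, 6·(-3) + 19·(1) = 1.
So 6·(-3) ≡ 1 (mod 19); multiply by 4: y ≡ -12 (mod 19).
Smallest nonnegative: y = -12 mod 19 = 7.

7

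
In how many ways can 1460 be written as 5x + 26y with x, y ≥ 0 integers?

12

gcd(26, 5):
  26 = 5×5 + 1
  5 = 5×1
so gcd(26, 5) = 1.
Back-substitute for Bézout coefficients:
  1 = 26 - 5×5
  ... = 5×(-5) + 26×(1)
Scale by 1460: one solution is (-7300, 1460). Reduce x mod 26: (6, 55).
General: x = 6 + 26t, y = 55 - 5t.
x ≥ 0 ⇒ t ≥ 0; y ≥ 0 ⇒ t ≤ 11. So t ∈ [0, 11]: 12 solutions.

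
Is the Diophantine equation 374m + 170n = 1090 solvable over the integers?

gcd(374, 170) = 34  (374 = 2*170 + 34, 170 = 5*34).
34 does not divide 1090 (remainder 2), so no integer solutions.

no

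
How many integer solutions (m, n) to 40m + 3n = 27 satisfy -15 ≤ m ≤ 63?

27

gcd(40, 3) = 1  (40 = 13·3 + 1, 3 = 3·1).
Back-substituting, 40·(1) + 3·(-13) = 1.
Scale by 27: particular solution (27, -351); reduce m mod 3: (0, 9).
General solution: m = 0 + 3t, n = 9 - 40t for integer t.
-15 ≤ 0 + 3t ≤ 63 gives t ∈ [-5, 21], which is 27 values.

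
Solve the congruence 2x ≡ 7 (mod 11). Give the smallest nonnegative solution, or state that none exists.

9

gcd(11, 2) = 1.
1 divides 7, so solutions exist.
By Bézout, 2·(-5) + 11·(1) = 1.
So 2·(-5) ≡ 1 (mod 11); multiply by 7: x ≡ -35 (mod 11).
Smallest nonnegative: x = -35 mod 11 = 9.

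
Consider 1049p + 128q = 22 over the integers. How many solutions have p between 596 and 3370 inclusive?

22

gcd(1049, 128) = 1  (1049 = 8·128 + 25, 128 = 5·25 + 3, 25 = 8·3 + 1, 3 = 3·1).
Back-substituting, 1049·(41) + 128·(-336) = 1.
Scale by 22: particular solution (902, -7392); reduce p mod 128: (6, -49).
General solution: p = 6 + 128t, q = -49 - 1049t for integer t.
596 ≤ 6 + 128t ≤ 3370 gives t ∈ [5, 26], which is 22 values.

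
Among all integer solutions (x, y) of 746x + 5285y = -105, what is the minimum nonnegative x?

3535

gcd(5285, 746):
  5285 = 7·746 + 63
  746 = 11·63 + 53
  63 = 1·53 + 10
  53 = 5·10 + 3
  10 = 3·3 + 1
  3 = 3·1
so gcd(5285, 746) = 1.
1 divides -105, so solutions exist.
Back-substitute for Bézout coefficients:
  1 = 10 - 3·3
  ... = 746·(-1594) + 5285·(225)
Scale by -105/1 = -105: (x₀, y₀) = (167370, -23625).
General solution: x = 167370 + 5285t, y = -23625 - 746t for integer t.
x ≥ 0: smallest is 167370 mod 5285 = 3535 (at t = -31), with y = -499.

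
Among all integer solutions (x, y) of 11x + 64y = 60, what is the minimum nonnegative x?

gcd(64, 11) = 1.
1 divides 60, so solutions exist.
By Bézout, 11×(-29) + 64×(5) = 1.
Scale by 60/1 = 60: (x₀, y₀) = (-1740, 300).
General solution: x = -1740 + 64t, y = 300 - 11t for integer t.
x ≥ 0: smallest is -1740 mod 64 = 52 (at t = 28), with y = -8.

52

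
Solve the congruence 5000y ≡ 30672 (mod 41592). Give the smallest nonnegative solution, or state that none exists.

81

gcd(41592, 5000):
  41592 = 8·5000 + 1592
  5000 = 3·1592 + 224
  1592 = 7·224 + 24
  224 = 9·24 + 8
  24 = 3·8
so gcd(41592, 5000) = 8.
8 divides 30672, so solutions exist.
Back-substitute for Bézout coefficients:
  8 = 224 - 9·24
  ... = 5000·(1672) + 41592·(-201)
So 5000·(1672) ≡ 8 (mod 41592); multiply by 3834: y ≡ 6410448 (mod 5199).
Smallest nonnegative: y = 6410448 mod 5199 = 81.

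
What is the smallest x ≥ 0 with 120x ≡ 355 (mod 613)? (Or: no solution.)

335

gcd(613, 120) = 1.
1 divides 355, so solutions exist.
By Bézout, 120·(-189) + 613·(37) = 1.
So 120·(-189) ≡ 1 (mod 613); multiply by 355: x ≡ -67095 (mod 613).
Smallest nonnegative: x = -67095 mod 613 = 335.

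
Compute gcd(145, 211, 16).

1

gcd(211, 145) = 1.
gcd(1, 16) = 1.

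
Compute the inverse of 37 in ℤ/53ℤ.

gcd(53, 37) = 1.
By Bézout, 37*(-10) + 53*(7) = 1.
So 37*-10 ≡ 1 (mod 53), and -10 mod 53 = 43.

43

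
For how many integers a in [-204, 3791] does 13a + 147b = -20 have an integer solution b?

27

gcd(147, 13) = 1.
By Bézout, 13·(34) + 147·(-3) = 1.
Particular solution: (55, -5).
General solution: a = 55 + 147t, b = -5 - 13t for integer t.
-204 ≤ 55 + 147t ≤ 3791 gives t ∈ [-1, 25], which is 27 values.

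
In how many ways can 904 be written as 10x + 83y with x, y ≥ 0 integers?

1

gcd(83, 10) = 1  (83 = 8×10 + 3, 10 = 3×3 + 1, 3 = 3×1).
Back-substituting, 10×(25) + 83×(-3) = 1.
Scale by 904: one solution is (22600, -2712). Reduce x mod 83: (24, 8).
General: x = 24 + 83t, y = 8 - 10t.
x ≥ 0 ⇒ t ≥ 0; y ≥ 0 ⇒ t ≤ 0. So t ∈ [0, 0]: 1 solution.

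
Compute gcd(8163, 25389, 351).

9

gcd(25389, 8163) = 9  (25389 = 3·8163 + 900, 8163 = 9·900 + 63, 900 = 14·63 + 18, 63 = 3·18 + 9, 18 = 2·9).
gcd(9, 351) = 9.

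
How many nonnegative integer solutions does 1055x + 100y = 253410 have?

12

gcd(1055, 100) = 5.
By Bézout, 1055×(-9) + 100×(95) = 5.
One solution: (2, 2513).
General: x = 2 + 20t, y = 2513 - 211t.
x ≥ 0 ⇒ t ≥ 0; y ≥ 0 ⇒ t ≤ 11. So t ∈ [0, 11]: 12 solutions.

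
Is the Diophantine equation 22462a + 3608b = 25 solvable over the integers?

gcd(22462, 3608) = 22  (22462 = 6×3608 + 814, 3608 = 4×814 + 352, 814 = 2×352 + 110, 352 = 3×110 + 22, 110 = 5×22).
22 does not divide 25 (remainder 3), so no integer solutions.

no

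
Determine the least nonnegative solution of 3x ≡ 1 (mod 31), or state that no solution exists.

21

gcd(31, 3):
  31 = 10×3 + 1
  3 = 3×1
so gcd(31, 3) = 1.
1 divides 1, so solutions exist.
Back-substitute for Bézout coefficients:
  1 = 31 - 10×3
  ... = 3×(-10) + 31×(1)
So 3×(-10) ≡ 1 (mod 31); multiply by 1: x ≡ -10 (mod 31).
Smallest nonnegative: x = -10 mod 31 = 21.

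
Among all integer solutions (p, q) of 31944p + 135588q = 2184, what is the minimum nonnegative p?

gcd(135588, 31944) = 12.
12 divides 2184, so solutions exist.
By Bézout, 31944×(-1753) + 135588×(413) = 12.
Scale by 2184/12 = 182: (p₀, q₀) = (-319046, 75166).
General solution: p = -319046 + 11299t, q = 75166 - 2662t for integer t.
p ≥ 0: smallest is -319046 mod 11299 = 8625 (at t = 29), with q = -2032.

8625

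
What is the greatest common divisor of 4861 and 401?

gcd(4861, 401):
  4861 = 12×401 + 49
  401 = 8×49 + 9
  49 = 5×9 + 4
  9 = 2×4 + 1
  4 = 4×1
so gcd(4861, 401) = 1.

1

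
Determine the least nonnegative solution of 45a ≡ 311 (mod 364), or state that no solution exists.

gcd(364, 45) = 1.
1 divides 311, so solutions exist.
By Bézout, 45·(89) + 364·(-11) = 1.
So 45·(89) ≡ 1 (mod 364); multiply by 311: a ≡ 27679 (mod 364).
Smallest nonnegative: a = 27679 mod 364 = 15.

15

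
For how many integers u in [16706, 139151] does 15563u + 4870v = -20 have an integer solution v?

26

gcd(15563, 4870):
  15563 = 3×4870 + 953
  4870 = 5×953 + 105
  953 = 9×105 + 8
  105 = 13×8 + 1
  8 = 8×1
so gcd(15563, 4870) = 1.
Back-substitute for Bézout coefficients:
  1 = 105 - 13×8
  ... = 15563×(-603) + 4870×(1927)
Scale by -20: particular solution (12060, -38540); reduce u mod 4870: (2320, -7414).
General solution: u = 2320 + 4870t, v = -7414 - 15563t for integer t.
16706 ≤ 2320 + 4870t ≤ 139151 gives t ∈ [3, 28], which is 26 values.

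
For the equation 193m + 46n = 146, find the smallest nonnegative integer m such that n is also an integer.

6

gcd(193, 46):
  193 = 4*46 + 9
  46 = 5*9 + 1
  9 = 9*1
so gcd(193, 46) = 1.
1 divides 146, so solutions exist.
Back-substitute for Bézout coefficients:
  1 = 46 - 5*9
  ... = 193*(-5) + 46*(21)
Scale by 146/1 = 146: (m₀, n₀) = (-730, 3066).
General solution: m = -730 + 46t, n = 3066 - 193t for integer t.
m ≥ 0: smallest is -730 mod 46 = 6 (at t = 16), with n = -22.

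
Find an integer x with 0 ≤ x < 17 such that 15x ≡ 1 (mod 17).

gcd(17, 15):
  17 = 1·15 + 2
  15 = 7·2 + 1
  2 = 2·1
so gcd(17, 15) = 1.
Back-substitute for Bézout coefficients:
  1 = 15 - 7·2
  ... = 15·(8) + 17·(-7)
So 15·8 ≡ 1 (mod 17), and 8 mod 17 = 8.

8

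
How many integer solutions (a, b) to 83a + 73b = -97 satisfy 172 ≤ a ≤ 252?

gcd(83, 73) = 1.
By Bézout, 83*(22) + 73*(-25) = 1.
Particular solution: (56, -65).
General solution: a = 56 + 73t, b = -65 - 83t for integer t.
172 ≤ 56 + 73t ≤ 252 gives t ∈ [2, 2], which is 1 value.

1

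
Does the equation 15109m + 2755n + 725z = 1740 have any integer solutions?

yes

gcd(15109, 2755):
  15109 = 5×2755 + 1334
  2755 = 2×1334 + 87
  1334 = 15×87 + 29
  87 = 3×29
so gcd(15109, 2755) = 29.
gcd(29, 725) = 29.
29 divides 1740, so integer solutions exist.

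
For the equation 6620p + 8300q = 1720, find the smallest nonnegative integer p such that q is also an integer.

gcd(8300, 6620):
  8300 = 1·6620 + 1680
  6620 = 3·1680 + 1580
  1680 = 1·1580 + 100
  1580 = 15·100 + 80
  100 = 1·80 + 20
  80 = 4·20
so gcd(8300, 6620) = 20.
20 divides 1720, so solutions exist.
Back-substitute for Bézout coefficients:
  20 = 100 - 1·80
  ... = 6620·(-84) + 8300·(67)
Scale by 1720/20 = 86: (p₀, q₀) = (-7224, 5762).
General solution: p = -7224 + 415t, q = 5762 - 331t for integer t.
p ≥ 0: smallest is -7224 mod 415 = 246 (at t = 18), with q = -196.

246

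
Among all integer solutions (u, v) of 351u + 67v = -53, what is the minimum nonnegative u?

gcd(351, 67):
  351 = 5*67 + 16
  67 = 4*16 + 3
  16 = 5*3 + 1
  3 = 3*1
so gcd(351, 67) = 1.
1 divides -53, so solutions exist.
Back-substitute for Bézout coefficients:
  1 = 16 - 5*3
  ... = 351*(21) + 67*(-110)
Scale by -53/1 = -53: (u₀, v₀) = (-1113, 5830).
General solution: u = -1113 + 67t, v = 5830 - 351t for integer t.
u ≥ 0: smallest is -1113 mod 67 = 26 (at t = 17), with v = -137.

26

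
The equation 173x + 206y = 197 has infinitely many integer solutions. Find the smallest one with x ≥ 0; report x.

gcd(206, 173) = 1  (206 = 1×173 + 33, 173 = 5×33 + 8, 33 = 4×8 + 1, 8 = 8×1).
1 divides 197, so solutions exist.
Back-substituting, 173×(-25) + 206×(21) = 1.
Scale by 197/1 = 197: (x₀, y₀) = (-4925, 4137).
General solution: x = -4925 + 206t, y = 4137 - 173t for integer t.
x ≥ 0: smallest is -4925 mod 206 = 19 (at t = 24), with y = -15.

19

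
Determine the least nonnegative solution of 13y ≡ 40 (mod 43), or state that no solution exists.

gcd(43, 13) = 1  (43 = 3·13 + 4, 13 = 3·4 + 1, 4 = 4·1).
1 divides 40, so solutions exist.
Back-substituting, 13·(10) + 43·(-3) = 1.
So 13·(10) ≡ 1 (mod 43); multiply by 40: y ≡ 400 (mod 43).
Smallest nonnegative: y = 400 mod 43 = 13.

13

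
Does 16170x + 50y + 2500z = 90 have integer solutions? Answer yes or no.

yes

gcd(16170, 50) = 10  (16170 = 323×50 + 20, 50 = 2×20 + 10, 20 = 2×10).
gcd(10, 2500) = 10.
10 divides 90, so integer solutions exist.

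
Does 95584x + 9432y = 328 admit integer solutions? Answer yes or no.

yes

gcd(95584, 9432) = 8  (95584 = 10*9432 + 1264, 9432 = 7*1264 + 584, 1264 = 2*584 + 96, 584 = 6*96 + 8, 96 = 12*8).
8 divides 328, so integer solutions exist.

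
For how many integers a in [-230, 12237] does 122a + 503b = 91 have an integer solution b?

gcd(503, 122) = 1  (503 = 4*122 + 15, 122 = 8*15 + 2, 15 = 7*2 + 1, 2 = 2*1).
Back-substituting, 122*(-235) + 503*(57) = 1.
Scale by 91: particular solution (-21385, 5187); reduce a mod 503: (244, -59).
General solution: a = 244 + 503t, b = -59 - 122t for integer t.
-230 ≤ 244 + 503t ≤ 12237 gives t ∈ [0, 23], which is 24 values.

24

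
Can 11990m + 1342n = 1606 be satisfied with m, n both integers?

gcd(11990, 1342):
  11990 = 8·1342 + 1254
  1342 = 1·1254 + 88
  1254 = 14·88 + 22
  88 = 4·22
so gcd(11990, 1342) = 22.
22 divides 1606, so integer solutions exist.

yes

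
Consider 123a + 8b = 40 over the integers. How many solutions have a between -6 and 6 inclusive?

1

gcd(123, 8) = 1.
By Bézout, 123*(3) + 8*(-46) = 1.
Particular solution: (0, 5).
General solution: a = 0 + 8t, b = 5 - 123t for integer t.
-6 ≤ 0 + 8t ≤ 6 gives t ∈ [0, 0], which is 1 value.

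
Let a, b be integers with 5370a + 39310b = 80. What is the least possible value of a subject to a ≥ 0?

3565

gcd(39310, 5370) = 10.
10 divides 80, so solutions exist.
By Bézout, 5370·(937) + 39310·(-128) = 10.
Scale by 80/10 = 8: (a₀, b₀) = (7496, -1024).
General solution: a = 7496 + 3931t, b = -1024 - 537t for integer t.
a ≥ 0: smallest is 7496 mod 3931 = 3565 (at t = -1), with b = -487.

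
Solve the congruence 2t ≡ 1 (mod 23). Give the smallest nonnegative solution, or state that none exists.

12

gcd(23, 2):
  23 = 11×2 + 1
  2 = 2×1
so gcd(23, 2) = 1.
1 divides 1, so solutions exist.
Back-substitute for Bézout coefficients:
  1 = 23 - 11×2
  ... = 2×(-11) + 23×(1)
So 2×(-11) ≡ 1 (mod 23); multiply by 1: t ≡ -11 (mod 23).
Smallest nonnegative: t = -11 mod 23 = 12.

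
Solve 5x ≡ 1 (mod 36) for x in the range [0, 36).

29

gcd(36, 5):
  36 = 7·5 + 1
  5 = 5·1
so gcd(36, 5) = 1.
Back-substitute for Bézout coefficients:
  1 = 36 - 7·5
  ... = 5·(-7) + 36·(1)
So 5·-7 ≡ 1 (mod 36), and -7 mod 36 = 29.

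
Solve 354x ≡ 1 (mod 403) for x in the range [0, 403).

74

gcd(403, 354) = 1.
By Bézout, 354*(74) + 403*(-65) = 1.
So 354*74 ≡ 1 (mod 403), and 74 mod 403 = 74.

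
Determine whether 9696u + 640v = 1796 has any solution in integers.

no

gcd(9696, 640) = 32  (9696 = 15*640 + 96, 640 = 6*96 + 64, 96 = 1*64 + 32, 64 = 2*32).
32 does not divide 1796 (remainder 4), so no integer solutions.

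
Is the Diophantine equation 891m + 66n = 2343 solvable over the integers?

yes

gcd(891, 66) = 33  (891 = 13*66 + 33, 66 = 2*33).
33 divides 2343, so integer solutions exist.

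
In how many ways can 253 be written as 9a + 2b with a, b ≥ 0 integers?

14

gcd(9, 2):
  9 = 4×2 + 1
  2 = 2×1
so gcd(9, 2) = 1.
Back-substitute for Bézout coefficients:
  1 = 9 - 4×2
  ... = 9×(1) + 2×(-4)
Scale by 253: one solution is (253, -1012). Reduce a mod 2: (1, 122).
General: a = 1 + 2t, b = 122 - 9t.
a ≥ 0 ⇒ t ≥ 0; b ≥ 0 ⇒ t ≤ 13. So t ∈ [0, 13]: 14 solutions.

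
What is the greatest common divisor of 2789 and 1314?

gcd(2789, 1314):
  2789 = 2*1314 + 161
  1314 = 8*161 + 26
  161 = 6*26 + 5
  26 = 5*5 + 1
  5 = 5*1
so gcd(2789, 1314) = 1.

1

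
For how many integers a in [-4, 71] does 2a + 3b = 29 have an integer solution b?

gcd(3, 2) = 1  (3 = 1*2 + 1, 2 = 2*1).
Back-substituting, 2*(-1) + 3*(1) = 1.
Scale by 29: particular solution (-29, 29); reduce a mod 3: (1, 9).
General solution: a = 1 + 3t, b = 9 - 2t for integer t.
-4 ≤ 1 + 3t ≤ 71 gives t ∈ [-1, 23], which is 25 values.

25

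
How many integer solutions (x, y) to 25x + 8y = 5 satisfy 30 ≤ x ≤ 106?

gcd(25, 8) = 1.
By Bézout, 25·(1) + 8·(-3) = 1.
Particular solution: (5, -15).
General solution: x = 5 + 8t, y = -15 - 25t for integer t.
30 ≤ 5 + 8t ≤ 106 gives t ∈ [4, 12], which is 9 values.

9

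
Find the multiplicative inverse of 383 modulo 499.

271

gcd(499, 383) = 1.
By Bézout, 383·(-228) + 499·(175) = 1.
So 383·-228 ≡ 1 (mod 499), and -228 mod 499 = 271.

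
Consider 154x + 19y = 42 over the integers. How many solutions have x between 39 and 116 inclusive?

5

gcd(154, 19) = 1  (154 = 8*19 + 2, 19 = 9*2 + 1, 2 = 2*1).
Back-substituting, 154*(-9) + 19*(73) = 1.
Scale by 42: particular solution (-378, 3066); reduce x mod 19: (2, -14).
General solution: x = 2 + 19t, y = -14 - 154t for integer t.
39 ≤ 2 + 19t ≤ 116 gives t ∈ [2, 6], which is 5 values.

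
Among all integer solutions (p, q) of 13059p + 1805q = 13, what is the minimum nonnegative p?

gcd(13059, 1805):
  13059 = 7·1805 + 424
  1805 = 4·424 + 109
  424 = 3·109 + 97
  109 = 1·97 + 12
  97 = 8·12 + 1
  12 = 12·1
so gcd(13059, 1805) = 1.
1 divides 13, so solutions exist.
Back-substitute for Bézout coefficients:
  1 = 97 - 8·12
  ... = 13059·(149) + 1805·(-1078)
Scale by 13/1 = 13: (p₀, q₀) = (1937, -14014).
General solution: p = 1937 + 1805t, q = -14014 - 13059t for integer t.
p ≥ 0: smallest is 1937 mod 1805 = 132 (at t = -1), with q = -955.

132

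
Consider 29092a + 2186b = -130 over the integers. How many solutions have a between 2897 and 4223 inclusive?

gcd(29092, 2186) = 2  (29092 = 13·2186 + 674, 2186 = 3·674 + 164, 674 = 4·164 + 18, 164 = 9·18 + 2, 18 = 9·2).
Back-substituting, 29092·(-120) + 2186·(1597) = 2.
Scale by -65: particular solution (7800, -103805); reduce a mod 1093: (149, -1983).
General solution: a = 149 + 1093t, b = -1983 - 14546t for integer t.
2897 ≤ 149 + 1093t ≤ 4223 gives t ∈ [3, 3], which is 1 value.

1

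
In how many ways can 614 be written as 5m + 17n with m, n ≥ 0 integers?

gcd(17, 5):
  17 = 3*5 + 2
  5 = 2*2 + 1
  2 = 2*1
so gcd(17, 5) = 1.
Back-substitute for Bézout coefficients:
  1 = 5 - 2*2
  ... = 5*(7) + 17*(-2)
Scale by 614: one solution is (4298, -1228). Reduce m mod 17: (14, 32).
General: m = 14 + 17t, n = 32 - 5t.
m ≥ 0 ⇒ t ≥ 0; n ≥ 0 ⇒ t ≤ 6. So t ∈ [0, 6]: 7 solutions.

7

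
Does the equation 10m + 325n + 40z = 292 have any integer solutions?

gcd(325, 10):
  325 = 32*10 + 5
  10 = 2*5
so gcd(325, 10) = 5.
gcd(5, 40) = 5.
5 does not divide 292 (remainder 2), so no integer solutions.

no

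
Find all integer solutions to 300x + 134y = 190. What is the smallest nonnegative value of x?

gcd(300, 134) = 2.
2 divides 190, so solutions exist.
By Bézout, 300×(21) + 134×(-47) = 2.
Scale by 190/2 = 95: (x₀, y₀) = (1995, -4465).
General solution: x = 1995 + 67t, y = -4465 - 150t for integer t.
x ≥ 0: smallest is 1995 mod 67 = 52 (at t = -29), with y = -115.

52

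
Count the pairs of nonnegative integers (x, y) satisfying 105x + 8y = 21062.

gcd(105, 8) = 1.
By Bézout, 105×(1) + 8×(-13) = 1.
One solution: (6, 2554).
General: x = 6 + 8t, y = 2554 - 105t.
x ≥ 0 ⇒ t ≥ 0; y ≥ 0 ⇒ t ≤ 24. So t ∈ [0, 24]: 25 solutions.

25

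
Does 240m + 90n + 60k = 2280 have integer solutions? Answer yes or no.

gcd(240, 90) = 30.
gcd(30, 60) = 30.
30 divides 2280, so integer solutions exist.

yes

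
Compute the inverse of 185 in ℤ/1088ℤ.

gcd(1088, 185):
  1088 = 5×185 + 163
  185 = 1×163 + 22
  163 = 7×22 + 9
  22 = 2×9 + 4
  9 = 2×4 + 1
  4 = 4×1
so gcd(1088, 185) = 1.
Back-substitute for Bézout coefficients:
  1 = 9 - 2×4
  ... = 185×(-247) + 1088×(42)
So 185×-247 ≡ 1 (mod 1088), and -247 mod 1088 = 841.

841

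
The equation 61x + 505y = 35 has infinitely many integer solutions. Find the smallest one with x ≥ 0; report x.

gcd(505, 61):
  505 = 8*61 + 17
  61 = 3*17 + 10
  17 = 1*10 + 7
  10 = 1*7 + 3
  7 = 2*3 + 1
  3 = 3*1
so gcd(505, 61) = 1.
1 divides 35, so solutions exist.
Back-substitute for Bézout coefficients:
  1 = 7 - 2*3
  ... = 61*(-149) + 505*(18)
Scale by 35/1 = 35: (x₀, y₀) = (-5215, 630).
General solution: x = -5215 + 505t, y = 630 - 61t for integer t.
x ≥ 0: smallest is -5215 mod 505 = 340 (at t = 11), with y = -41.

340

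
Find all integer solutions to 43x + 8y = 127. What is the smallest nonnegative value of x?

gcd(43, 8) = 1  (43 = 5×8 + 3, 8 = 2×3 + 2, 3 = 1×2 + 1, 2 = 2×1).
1 divides 127, so solutions exist.
Back-substituting, 43×(3) + 8×(-16) = 1.
Scale by 127/1 = 127: (x₀, y₀) = (381, -2032).
General solution: x = 381 + 8t, y = -2032 - 43t for integer t.
x ≥ 0: smallest is 381 mod 8 = 5 (at t = -47), with y = -11.

5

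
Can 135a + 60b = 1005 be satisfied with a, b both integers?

gcd(135, 60) = 15  (135 = 2*60 + 15, 60 = 4*15).
15 divides 1005, so integer solutions exist.

yes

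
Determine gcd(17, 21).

1

gcd(21, 17):
  21 = 1*17 + 4
  17 = 4*4 + 1
  4 = 4*1
so gcd(21, 17) = 1.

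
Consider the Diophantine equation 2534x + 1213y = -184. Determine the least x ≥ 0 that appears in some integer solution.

gcd(2534, 1213):
  2534 = 2·1213 + 108
  1213 = 11·108 + 25
  108 = 4·25 + 8
  25 = 3·8 + 1
  8 = 8·1
so gcd(2534, 1213) = 1.
1 divides -184, so solutions exist.
Back-substitute for Bézout coefficients:
  1 = 25 - 3·8
  ... = 2534·(-146) + 1213·(305)
Scale by -184/1 = -184: (x₀, y₀) = (26864, -56120).
General solution: x = 26864 + 1213t, y = -56120 - 2534t for integer t.
x ≥ 0: smallest is 26864 mod 1213 = 178 (at t = -22), with y = -372.

178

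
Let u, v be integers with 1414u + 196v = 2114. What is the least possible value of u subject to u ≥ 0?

13

gcd(1414, 196) = 14  (1414 = 7*196 + 42, 196 = 4*42 + 28, 42 = 1*28 + 14, 28 = 2*14).
14 divides 2114, so solutions exist.
Back-substituting, 1414*(5) + 196*(-36) = 14.
Scale by 2114/14 = 151: (u₀, v₀) = (755, -5436).
General solution: u = 755 + 14t, v = -5436 - 101t for integer t.
u ≥ 0: smallest is 755 mod 14 = 13 (at t = -53), with v = -83.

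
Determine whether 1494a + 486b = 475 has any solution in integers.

gcd(1494, 486) = 18  (1494 = 3*486 + 36, 486 = 13*36 + 18, 36 = 2*18).
18 does not divide 475 (remainder 7), so no integer solutions.

no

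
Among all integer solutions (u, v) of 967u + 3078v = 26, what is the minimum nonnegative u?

gcd(3078, 967) = 1.
1 divides 26, so solutions exist.
By Bézout, 967·(-713) + 3078·(224) = 1.
Scale by 26/1 = 26: (u₀, v₀) = (-18538, 5824).
General solution: u = -18538 + 3078t, v = 5824 - 967t for integer t.
u ≥ 0: smallest is -18538 mod 3078 = 3008 (at t = 7), with v = -945.

3008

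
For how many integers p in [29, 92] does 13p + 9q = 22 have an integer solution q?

7

gcd(13, 9) = 1  (13 = 1·9 + 4, 9 = 2·4 + 1, 4 = 4·1).
Back-substituting, 13·(-2) + 9·(3) = 1.
Scale by 22: particular solution (-44, 66); reduce p mod 9: (1, 1).
General solution: p = 1 + 9t, q = 1 - 13t for integer t.
29 ≤ 1 + 9t ≤ 92 gives t ∈ [4, 10], which is 7 values.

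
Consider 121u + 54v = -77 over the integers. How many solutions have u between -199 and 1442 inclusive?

gcd(121, 54) = 1  (121 = 2*54 + 13, 54 = 4*13 + 2, 13 = 6*2 + 1, 2 = 2*1).
Back-substituting, 121*(25) + 54*(-56) = 1.
Scale by -77: particular solution (-1925, 4312); reduce u mod 54: (19, -44).
General solution: u = 19 + 54t, v = -44 - 121t for integer t.
-199 ≤ 19 + 54t ≤ 1442 gives t ∈ [-4, 26], which is 31 values.

31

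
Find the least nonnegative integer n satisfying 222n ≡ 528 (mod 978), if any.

20

gcd(978, 222) = 6  (978 = 4*222 + 90, 222 = 2*90 + 42, 90 = 2*42 + 6, 42 = 7*6).
6 divides 528, so solutions exist.
Back-substituting, 222*(-22) + 978*(5) = 6.
So 222*(-22) ≡ 6 (mod 978); multiply by 88: n ≡ -1936 (mod 163).
Smallest nonnegative: n = -1936 mod 163 = 20.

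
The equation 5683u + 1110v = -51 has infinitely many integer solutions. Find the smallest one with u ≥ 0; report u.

33

gcd(5683, 1110):
  5683 = 5×1110 + 133
  1110 = 8×133 + 46
  133 = 2×46 + 41
  46 = 1×41 + 5
  41 = 8×5 + 1
  5 = 5×1
so gcd(5683, 1110) = 1.
1 divides -51, so solutions exist.
Back-substitute for Bézout coefficients:
  1 = 41 - 8×5
  ... = 5683×(217) + 1110×(-1111)
Scale by -51/1 = -51: (u₀, v₀) = (-11067, 56661).
General solution: u = -11067 + 1110t, v = 56661 - 5683t for integer t.
u ≥ 0: smallest is -11067 mod 1110 = 33 (at t = 10), with v = -169.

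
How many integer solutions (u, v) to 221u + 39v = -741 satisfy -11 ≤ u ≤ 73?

gcd(221, 39) = 13.
By Bézout, 221·(-1) + 39·(6) = 13.
Particular solution: (0, -19).
General solution: u = 0 + 3t, v = -19 - 17t for integer t.
-11 ≤ 0 + 3t ≤ 73 gives t ∈ [-3, 24], which is 28 values.

28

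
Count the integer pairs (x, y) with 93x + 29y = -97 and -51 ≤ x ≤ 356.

15

gcd(93, 29) = 1.
By Bézout, 93·(5) + 29·(-16) = 1.
Particular solution: (8, -29).
General solution: x = 8 + 29t, y = -29 - 93t for integer t.
-51 ≤ 8 + 29t ≤ 356 gives t ∈ [-2, 12], which is 15 values.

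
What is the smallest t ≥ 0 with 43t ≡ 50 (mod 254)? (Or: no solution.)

202

gcd(254, 43):
  254 = 5·43 + 39
  43 = 1·39 + 4
  39 = 9·4 + 3
  4 = 1·3 + 1
  3 = 3·1
so gcd(254, 43) = 1.
1 divides 50, so solutions exist.
Back-substitute for Bézout coefficients:
  1 = 4 - 1·3
  ... = 43·(65) + 254·(-11)
So 43·(65) ≡ 1 (mod 254); multiply by 50: t ≡ 3250 (mod 254).
Smallest nonnegative: t = 3250 mod 254 = 202.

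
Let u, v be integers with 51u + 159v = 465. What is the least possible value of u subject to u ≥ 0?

gcd(159, 51) = 3.
3 divides 465, so solutions exist.
By Bézout, 51*(25) + 159*(-8) = 3.
Scale by 465/3 = 155: (u₀, v₀) = (3875, -1240).
General solution: u = 3875 + 53t, v = -1240 - 17t for integer t.
u ≥ 0: smallest is 3875 mod 53 = 6 (at t = -73), with v = 1.

6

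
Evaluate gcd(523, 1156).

gcd(1156, 523) = 1  (1156 = 2*523 + 110, 523 = 4*110 + 83, 110 = 1*83 + 27, 83 = 3*27 + 2, 27 = 13*2 + 1, 2 = 2*1).

1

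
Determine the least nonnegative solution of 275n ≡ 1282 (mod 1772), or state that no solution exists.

gcd(1772, 275) = 1  (1772 = 6*275 + 122, 275 = 2*122 + 31, 122 = 3*31 + 29, 31 = 1*29 + 2, 29 = 14*2 + 1, 2 = 2*1).
1 divides 1282, so solutions exist.
Back-substituting, 275*(-857) + 1772*(133) = 1.
So 275*(-857) ≡ 1 (mod 1772); multiply by 1282: n ≡ -1098674 (mod 1772).
Smallest nonnegative: n = -1098674 mod 1772 = 1738.

1738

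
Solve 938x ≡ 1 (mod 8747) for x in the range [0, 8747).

gcd(8747, 938) = 1.
By Bézout, 938·(-1520) + 8747·(163) = 1.
So 938·-1520 ≡ 1 (mod 8747), and -1520 mod 8747 = 7227.

7227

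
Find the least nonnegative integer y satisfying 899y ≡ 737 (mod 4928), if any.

gcd(4928, 899):
  4928 = 5·899 + 433
  899 = 2·433 + 33
  433 = 13·33 + 4
  33 = 8·4 + 1
  4 = 4·1
so gcd(4928, 899) = 1.
1 divides 737, so solutions exist.
Back-substitute for Bézout coefficients:
  1 = 33 - 8·4
  ... = 899·(1195) + 4928·(-218)
So 899·(1195) ≡ 1 (mod 4928); multiply by 737: y ≡ 880715 (mod 4928).
Smallest nonnegative: y = 880715 mod 4928 = 3531.

3531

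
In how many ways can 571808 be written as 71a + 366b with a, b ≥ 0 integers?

gcd(366, 71) = 1  (366 = 5*71 + 11, 71 = 6*11 + 5, 11 = 2*5 + 1, 5 = 5*1).
Back-substituting, 71*(-67) + 366*(13) = 1.
Scale by 571808: one solution is (-38311136, 7433504). Reduce a mod 366: (280, 1508).
General: a = 280 + 366t, b = 1508 - 71t.
a ≥ 0 ⇒ t ≥ 0; b ≥ 0 ⇒ t ≤ 21. So t ∈ [0, 21]: 22 solutions.

22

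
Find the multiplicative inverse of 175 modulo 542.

gcd(542, 175) = 1  (542 = 3·175 + 17, 175 = 10·17 + 5, 17 = 3·5 + 2, 5 = 2·2 + 1, 2 = 2·1).
Back-substituting, 175·(223) + 542·(-72) = 1.
So 175·223 ≡ 1 (mod 542), and 223 mod 542 = 223.

223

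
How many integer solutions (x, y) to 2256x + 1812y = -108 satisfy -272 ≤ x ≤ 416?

gcd(2256, 1812) = 12  (2256 = 1*1812 + 444, 1812 = 4*444 + 36, 444 = 12*36 + 12, 36 = 3*12).
Back-substituting, 2256*(49) + 1812*(-61) = 12.
Scale by -9: particular solution (-441, 549); reduce x mod 151: (12, -15).
General solution: x = 12 + 151t, y = -15 - 188t for integer t.
-272 ≤ 12 + 151t ≤ 416 gives t ∈ [-1, 2], which is 4 values.

4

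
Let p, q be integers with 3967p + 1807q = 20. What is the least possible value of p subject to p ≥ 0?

gcd(3967, 1807):
  3967 = 2·1807 + 353
  1807 = 5·353 + 42
  353 = 8·42 + 17
  42 = 2·17 + 8
  17 = 2·8 + 1
  8 = 8·1
so gcd(3967, 1807) = 1.
1 divides 20, so solutions exist.
Back-substitute for Bézout coefficients:
  1 = 17 - 2·8
  ... = 3967·(215) + 1807·(-472)
Scale by 20/1 = 20: (p₀, q₀) = (4300, -9440).
General solution: p = 4300 + 1807t, q = -9440 - 3967t for integer t.
p ≥ 0: smallest is 4300 mod 1807 = 686 (at t = -2), with q = -1506.

686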